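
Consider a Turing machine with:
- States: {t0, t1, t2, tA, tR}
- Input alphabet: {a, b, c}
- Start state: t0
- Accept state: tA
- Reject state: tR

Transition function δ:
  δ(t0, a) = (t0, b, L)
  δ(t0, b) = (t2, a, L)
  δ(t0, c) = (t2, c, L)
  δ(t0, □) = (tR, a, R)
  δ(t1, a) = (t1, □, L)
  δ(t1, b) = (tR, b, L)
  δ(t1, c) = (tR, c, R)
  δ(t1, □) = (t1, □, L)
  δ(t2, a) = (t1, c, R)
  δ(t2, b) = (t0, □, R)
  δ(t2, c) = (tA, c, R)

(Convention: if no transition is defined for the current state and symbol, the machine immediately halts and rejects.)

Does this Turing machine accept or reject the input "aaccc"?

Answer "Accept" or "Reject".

Execution trace:
Initial: [t0]aaccc
Step 1: δ(t0, a) = (t0, b, L) → [t0]□baccc
Step 2: δ(t0, □) = (tR, a, R) → a[tR]baccc

The machine reaches the reject state tR and halts.

Answer: Reject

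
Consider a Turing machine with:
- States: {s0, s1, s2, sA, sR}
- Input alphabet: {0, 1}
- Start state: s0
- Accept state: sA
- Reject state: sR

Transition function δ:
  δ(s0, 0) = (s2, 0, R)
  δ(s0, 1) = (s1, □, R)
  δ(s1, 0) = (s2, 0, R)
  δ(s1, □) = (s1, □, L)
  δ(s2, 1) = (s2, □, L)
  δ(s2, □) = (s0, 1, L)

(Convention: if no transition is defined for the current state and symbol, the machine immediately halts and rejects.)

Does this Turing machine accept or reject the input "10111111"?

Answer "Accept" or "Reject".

Execution trace:
Initial: [s0]10111111
Step 1: δ(s0, 1) = (s1, □, R) → □[s1]0111111
Step 2: δ(s1, 0) = (s2, 0, R) → □0[s2]111111
Step 3: δ(s2, 1) = (s2, □, L) → □[s2]0□11111

No transition is defined for δ(s2, 0). By convention the machine halts and rejects.

Answer: Reject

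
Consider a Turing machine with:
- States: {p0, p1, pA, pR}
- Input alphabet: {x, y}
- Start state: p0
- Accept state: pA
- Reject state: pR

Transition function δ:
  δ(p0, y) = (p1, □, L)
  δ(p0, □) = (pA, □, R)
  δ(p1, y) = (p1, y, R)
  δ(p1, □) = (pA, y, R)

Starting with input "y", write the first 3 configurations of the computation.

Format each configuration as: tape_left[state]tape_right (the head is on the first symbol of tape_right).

Transitions applied:
Step 1: δ(p0, y) = (p1, □, L)
Step 2: δ(p1, □) = (pA, y, R)

The first 3 configurations are:
[p0]y ⊢ [p1]□□ ⊢ y[pA]□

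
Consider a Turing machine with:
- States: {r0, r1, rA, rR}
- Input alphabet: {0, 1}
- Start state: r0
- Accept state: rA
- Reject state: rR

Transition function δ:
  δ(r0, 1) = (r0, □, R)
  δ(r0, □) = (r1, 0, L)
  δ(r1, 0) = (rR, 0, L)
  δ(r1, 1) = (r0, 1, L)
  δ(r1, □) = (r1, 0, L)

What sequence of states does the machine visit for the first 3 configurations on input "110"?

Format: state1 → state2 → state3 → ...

Execution trace:
Initial: [r0]110
Step 1: δ(r0, 1) = (r0, □, R) → □[r0]10
Step 2: δ(r0, 1) = (r0, □, R) → □□[r0]0

No transition is defined for δ(r0, 0). By convention the machine halts and rejects.

State sequence: r0 → r0 → r0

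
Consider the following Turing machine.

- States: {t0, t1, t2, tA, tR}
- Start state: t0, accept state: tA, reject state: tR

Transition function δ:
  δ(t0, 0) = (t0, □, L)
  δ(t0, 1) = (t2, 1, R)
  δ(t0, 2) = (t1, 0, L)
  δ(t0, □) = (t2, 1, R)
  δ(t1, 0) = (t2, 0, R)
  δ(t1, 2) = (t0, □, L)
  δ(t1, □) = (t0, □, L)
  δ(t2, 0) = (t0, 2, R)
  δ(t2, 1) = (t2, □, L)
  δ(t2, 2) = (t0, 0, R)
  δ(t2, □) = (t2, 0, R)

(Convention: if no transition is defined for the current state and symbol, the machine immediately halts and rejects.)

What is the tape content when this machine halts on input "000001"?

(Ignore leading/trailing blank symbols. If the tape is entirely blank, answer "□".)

Execution trace:
Initial: [t0]000001
Step 1: δ(t0, 0) = (t0, □, L) → [t0]□□00001
Step 2: δ(t0, □) = (t2, 1, R) → 1[t2]□00001
Step 3: δ(t2, □) = (t2, 0, R) → 10[t2]00001
Step 4: δ(t2, 0) = (t0, 2, R) → 102[t0]0001
Step 5: δ(t0, 0) = (t0, □, L) → 10[t0]2□001
Step 6: δ(t0, 2) = (t1, 0, L) → 1[t1]00□001
Step 7: δ(t1, 0) = (t2, 0, R) → 10[t2]0□001
Step 8: δ(t2, 0) = (t0, 2, R) → 102[t0]□001
Step 9: δ(t0, □) = (t2, 1, R) → 1021[t2]001
Step 10: δ(t2, 0) = (t0, 2, R) → 10212[t0]01
Step 11: δ(t0, 0) = (t0, □, L) → 1021[t0]2□1
Step 12: δ(t0, 2) = (t1, 0, L) → 102[t1]10□1

No transition is defined for δ(t1, 1). By convention the machine halts and rejects.

Final tape (ignoring leading/trailing blanks): 10210□1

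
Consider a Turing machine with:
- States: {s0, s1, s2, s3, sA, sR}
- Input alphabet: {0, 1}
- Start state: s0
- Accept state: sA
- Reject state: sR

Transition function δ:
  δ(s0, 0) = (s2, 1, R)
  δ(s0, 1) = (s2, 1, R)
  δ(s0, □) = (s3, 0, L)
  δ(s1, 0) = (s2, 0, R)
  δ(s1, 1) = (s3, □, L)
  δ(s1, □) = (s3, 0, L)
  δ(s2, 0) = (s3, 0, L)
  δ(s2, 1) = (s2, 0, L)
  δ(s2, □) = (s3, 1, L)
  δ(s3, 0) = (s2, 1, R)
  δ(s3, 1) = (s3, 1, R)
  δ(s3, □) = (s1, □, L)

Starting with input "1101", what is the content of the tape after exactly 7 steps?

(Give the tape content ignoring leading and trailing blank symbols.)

Execution trace:
Initial: [s0]1101
Step 1: δ(s0, 1) = (s2, 1, R) → 1[s2]101
Step 2: δ(s2, 1) = (s2, 0, L) → [s2]1001
Step 3: δ(s2, 1) = (s2, 0, L) → [s2]□0001
Step 4: δ(s2, □) = (s3, 1, L) → [s3]□10001
Step 5: δ(s3, □) = (s1, □, L) → [s1]□□10001
Step 6: δ(s1, □) = (s3, 0, L) → [s3]□0□10001
Step 7: δ(s3, □) = (s1, □, L) → [s1]□□0□10001

After 7 steps, the tape (ignoring leading/trailing blanks) is: 0□10001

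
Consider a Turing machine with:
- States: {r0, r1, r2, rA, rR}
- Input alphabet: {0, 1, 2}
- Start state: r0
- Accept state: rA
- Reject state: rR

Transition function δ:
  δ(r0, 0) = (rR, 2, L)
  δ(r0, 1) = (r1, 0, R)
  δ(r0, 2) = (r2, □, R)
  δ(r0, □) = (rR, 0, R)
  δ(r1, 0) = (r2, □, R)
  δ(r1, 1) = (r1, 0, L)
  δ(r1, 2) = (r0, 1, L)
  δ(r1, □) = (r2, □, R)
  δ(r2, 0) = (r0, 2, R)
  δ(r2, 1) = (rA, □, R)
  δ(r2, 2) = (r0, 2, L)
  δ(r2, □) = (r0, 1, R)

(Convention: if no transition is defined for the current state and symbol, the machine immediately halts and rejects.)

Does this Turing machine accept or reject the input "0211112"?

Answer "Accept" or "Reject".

Execution trace:
Initial: [r0]0211112
Step 1: δ(r0, 0) = (rR, 2, L) → [rR]□2211112

The machine reaches the reject state rR and halts.

Answer: Reject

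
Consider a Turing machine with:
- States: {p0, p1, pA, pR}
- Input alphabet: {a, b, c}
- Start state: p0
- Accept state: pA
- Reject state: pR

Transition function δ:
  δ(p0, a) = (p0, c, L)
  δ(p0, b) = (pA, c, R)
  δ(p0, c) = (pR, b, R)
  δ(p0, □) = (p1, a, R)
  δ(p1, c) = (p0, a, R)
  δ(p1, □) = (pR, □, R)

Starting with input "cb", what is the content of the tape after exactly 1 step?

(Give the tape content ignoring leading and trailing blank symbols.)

Execution trace:
Initial: [p0]cb
Step 1: δ(p0, c) = (pR, b, R) → b[pR]b

The machine reaches the reject state pR and halts.

After 1 step, the tape (ignoring leading/trailing blanks) is: bb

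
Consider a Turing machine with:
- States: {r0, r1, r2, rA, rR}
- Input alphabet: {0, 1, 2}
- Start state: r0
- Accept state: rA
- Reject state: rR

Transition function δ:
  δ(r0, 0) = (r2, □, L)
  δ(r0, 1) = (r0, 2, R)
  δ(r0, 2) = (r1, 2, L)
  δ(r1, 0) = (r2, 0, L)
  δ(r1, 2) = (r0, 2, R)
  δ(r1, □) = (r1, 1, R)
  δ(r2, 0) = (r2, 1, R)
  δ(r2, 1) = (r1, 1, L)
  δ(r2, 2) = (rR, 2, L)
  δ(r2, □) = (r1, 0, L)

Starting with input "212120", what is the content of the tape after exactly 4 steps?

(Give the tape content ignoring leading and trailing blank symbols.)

Execution trace:
Initial: [r0]212120
Step 1: δ(r0, 2) = (r1, 2, L) → [r1]□212120
Step 2: δ(r1, □) = (r1, 1, R) → 1[r1]212120
Step 3: δ(r1, 2) = (r0, 2, R) → 12[r0]12120
Step 4: δ(r0, 1) = (r0, 2, R) → 122[r0]2120

After 4 steps, the tape (ignoring leading/trailing blanks) is: 1222120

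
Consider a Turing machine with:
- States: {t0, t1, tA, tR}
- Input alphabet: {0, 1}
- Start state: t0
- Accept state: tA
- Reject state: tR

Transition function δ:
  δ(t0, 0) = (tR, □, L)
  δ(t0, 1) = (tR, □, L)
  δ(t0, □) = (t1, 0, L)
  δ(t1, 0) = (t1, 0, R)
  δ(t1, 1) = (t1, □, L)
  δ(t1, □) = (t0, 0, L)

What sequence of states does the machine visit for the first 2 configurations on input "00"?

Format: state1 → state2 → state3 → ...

Execution trace:
Initial: [t0]00
Step 1: δ(t0, 0) = (tR, □, L) → [tR]□□0

The machine reaches the reject state tR and halts.

State sequence: t0 → tR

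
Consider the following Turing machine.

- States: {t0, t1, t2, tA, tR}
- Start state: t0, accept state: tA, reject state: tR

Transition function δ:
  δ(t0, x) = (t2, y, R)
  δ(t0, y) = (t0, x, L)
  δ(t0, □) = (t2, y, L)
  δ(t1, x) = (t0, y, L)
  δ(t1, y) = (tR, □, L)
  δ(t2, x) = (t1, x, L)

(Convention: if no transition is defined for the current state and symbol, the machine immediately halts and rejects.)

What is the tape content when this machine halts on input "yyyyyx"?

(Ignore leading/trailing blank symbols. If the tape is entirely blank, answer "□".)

Execution trace:
Initial: [t0]yyyyyx
Step 1: δ(t0, y) = (t0, x, L) → [t0]□xyyyyx
Step 2: δ(t0, □) = (t2, y, L) → [t2]□yxyyyyx

No transition is defined for δ(t2, □). By convention the machine halts and rejects.

Final tape (ignoring leading/trailing blanks): yxyyyyx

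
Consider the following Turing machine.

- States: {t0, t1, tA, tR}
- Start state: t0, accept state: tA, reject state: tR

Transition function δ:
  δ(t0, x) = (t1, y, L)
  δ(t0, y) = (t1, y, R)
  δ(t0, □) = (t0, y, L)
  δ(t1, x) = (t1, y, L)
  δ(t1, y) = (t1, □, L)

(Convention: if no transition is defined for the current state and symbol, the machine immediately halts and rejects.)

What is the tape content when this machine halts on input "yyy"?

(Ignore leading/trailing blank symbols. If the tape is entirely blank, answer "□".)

Execution trace:
Initial: [t0]yyy
Step 1: δ(t0, y) = (t1, y, R) → y[t1]yy
Step 2: δ(t1, y) = (t1, □, L) → [t1]y□y
Step 3: δ(t1, y) = (t1, □, L) → [t1]□□□y

No transition is defined for δ(t1, □). By convention the machine halts and rejects.

Final tape (ignoring leading/trailing blanks): y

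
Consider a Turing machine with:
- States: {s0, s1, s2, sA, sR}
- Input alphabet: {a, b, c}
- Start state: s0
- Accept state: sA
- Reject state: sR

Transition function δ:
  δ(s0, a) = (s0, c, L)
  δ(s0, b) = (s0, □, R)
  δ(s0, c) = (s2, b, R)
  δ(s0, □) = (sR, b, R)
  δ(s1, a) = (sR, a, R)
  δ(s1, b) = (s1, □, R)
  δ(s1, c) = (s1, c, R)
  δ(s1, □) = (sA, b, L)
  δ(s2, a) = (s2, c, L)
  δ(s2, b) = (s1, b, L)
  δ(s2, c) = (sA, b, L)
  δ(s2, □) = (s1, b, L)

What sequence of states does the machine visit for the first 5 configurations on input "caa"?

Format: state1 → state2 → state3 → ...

Execution trace:
Initial: [s0]caa
Step 1: δ(s0, c) = (s2, b, R) → b[s2]aa
Step 2: δ(s2, a) = (s2, c, L) → [s2]bca
Step 3: δ(s2, b) = (s1, b, L) → [s1]□bca
Step 4: δ(s1, □) = (sA, b, L) → [sA]□bbca

The machine reaches the accept state sA and halts.

State sequence: s0 → s2 → s2 → s1 → sA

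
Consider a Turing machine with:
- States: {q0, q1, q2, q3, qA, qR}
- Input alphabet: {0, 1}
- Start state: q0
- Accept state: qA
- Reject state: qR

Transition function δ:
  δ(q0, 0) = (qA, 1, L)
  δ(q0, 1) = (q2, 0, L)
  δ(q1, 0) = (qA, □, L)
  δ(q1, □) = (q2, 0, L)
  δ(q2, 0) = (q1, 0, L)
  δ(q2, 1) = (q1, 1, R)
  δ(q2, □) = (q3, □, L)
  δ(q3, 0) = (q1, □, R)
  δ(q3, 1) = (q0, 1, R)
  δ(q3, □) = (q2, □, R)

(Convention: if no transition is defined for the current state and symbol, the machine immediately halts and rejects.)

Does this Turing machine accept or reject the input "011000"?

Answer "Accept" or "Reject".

Execution trace:
Initial: [q0]011000
Step 1: δ(q0, 0) = (qA, 1, L) → [qA]□111000

The machine reaches the accept state qA and halts.

Answer: Accept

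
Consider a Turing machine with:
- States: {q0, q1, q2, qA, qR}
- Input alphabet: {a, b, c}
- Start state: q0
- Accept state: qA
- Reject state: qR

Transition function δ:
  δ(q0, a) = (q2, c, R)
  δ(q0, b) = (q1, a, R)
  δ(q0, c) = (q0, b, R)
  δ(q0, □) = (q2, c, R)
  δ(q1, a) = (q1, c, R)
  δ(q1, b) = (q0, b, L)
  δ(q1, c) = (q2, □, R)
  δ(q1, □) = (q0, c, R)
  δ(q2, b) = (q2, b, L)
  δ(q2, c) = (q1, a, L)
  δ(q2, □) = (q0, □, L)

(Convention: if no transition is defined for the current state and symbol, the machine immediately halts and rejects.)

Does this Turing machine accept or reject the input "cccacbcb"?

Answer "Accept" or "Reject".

Execution trace:
Initial: [q0]cccacbcb
Step 1: δ(q0, c) = (q0, b, R) → b[q0]ccacbcb
Step 2: δ(q0, c) = (q0, b, R) → bb[q0]cacbcb
Step 3: δ(q0, c) = (q0, b, R) → bbb[q0]acbcb
Step 4: δ(q0, a) = (q2, c, R) → bbbc[q2]cbcb
Step 5: δ(q2, c) = (q1, a, L) → bbb[q1]cabcb
Step 6: δ(q1, c) = (q2, □, R) → bbb□[q2]abcb

No transition is defined for δ(q2, a). By convention the machine halts and rejects.

Answer: Reject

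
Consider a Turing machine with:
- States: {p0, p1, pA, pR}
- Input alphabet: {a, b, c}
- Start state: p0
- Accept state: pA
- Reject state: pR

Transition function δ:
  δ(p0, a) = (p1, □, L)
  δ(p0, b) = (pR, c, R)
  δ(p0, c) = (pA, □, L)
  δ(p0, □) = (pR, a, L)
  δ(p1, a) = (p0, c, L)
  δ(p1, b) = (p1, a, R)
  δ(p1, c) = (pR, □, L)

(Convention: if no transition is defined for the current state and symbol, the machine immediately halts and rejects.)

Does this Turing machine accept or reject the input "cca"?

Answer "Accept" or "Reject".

Execution trace:
Initial: [p0]cca
Step 1: δ(p0, c) = (pA, □, L) → [pA]□□ca

The machine reaches the accept state pA and halts.

Answer: Accept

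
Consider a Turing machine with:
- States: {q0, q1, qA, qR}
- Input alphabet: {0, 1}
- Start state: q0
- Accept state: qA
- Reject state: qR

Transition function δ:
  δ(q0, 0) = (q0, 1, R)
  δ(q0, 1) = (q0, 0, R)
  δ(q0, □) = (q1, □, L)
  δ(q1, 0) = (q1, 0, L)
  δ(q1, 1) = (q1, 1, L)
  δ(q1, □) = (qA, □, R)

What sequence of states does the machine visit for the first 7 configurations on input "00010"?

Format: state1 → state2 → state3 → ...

Execution trace:
Initial: [q0]00010
Step 1: δ(q0, 0) = (q0, 1, R) → 1[q0]0010
Step 2: δ(q0, 0) = (q0, 1, R) → 11[q0]010
Step 3: δ(q0, 0) = (q0, 1, R) → 111[q0]10
Step 4: δ(q0, 1) = (q0, 0, R) → 1110[q0]0
Step 5: δ(q0, 0) = (q0, 1, R) → 11101[q0]□
Step 6: δ(q0, □) = (q1, □, L) → 1110[q1]1□

State sequence: q0 → q0 → q0 → q0 → q0 → q0 → q1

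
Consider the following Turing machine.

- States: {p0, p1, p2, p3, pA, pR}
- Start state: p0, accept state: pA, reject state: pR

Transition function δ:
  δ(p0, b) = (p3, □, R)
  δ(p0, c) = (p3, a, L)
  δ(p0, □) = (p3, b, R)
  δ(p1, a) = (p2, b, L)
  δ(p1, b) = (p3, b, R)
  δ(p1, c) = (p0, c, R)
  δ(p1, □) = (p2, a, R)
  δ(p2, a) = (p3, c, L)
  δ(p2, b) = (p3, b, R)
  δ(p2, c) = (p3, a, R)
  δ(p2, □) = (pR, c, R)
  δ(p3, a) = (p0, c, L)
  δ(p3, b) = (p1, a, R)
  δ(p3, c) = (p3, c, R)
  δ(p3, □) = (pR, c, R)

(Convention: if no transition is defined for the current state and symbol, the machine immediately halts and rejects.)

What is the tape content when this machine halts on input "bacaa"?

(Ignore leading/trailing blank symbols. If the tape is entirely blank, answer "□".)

Execution trace:
Initial: [p0]bacaa
Step 1: δ(p0, b) = (p3, □, R) → □[p3]acaa
Step 2: δ(p3, a) = (p0, c, L) → [p0]□ccaa
Step 3: δ(p0, □) = (p3, b, R) → b[p3]ccaa
Step 4: δ(p3, c) = (p3, c, R) → bc[p3]caa
Step 5: δ(p3, c) = (p3, c, R) → bcc[p3]aa
Step 6: δ(p3, a) = (p0, c, L) → bc[p0]cca
Step 7: δ(p0, c) = (p3, a, L) → b[p3]caca
Step 8: δ(p3, c) = (p3, c, R) → bc[p3]aca
Step 9: δ(p3, a) = (p0, c, L) → b[p0]ccca
Step 10: δ(p0, c) = (p3, a, L) → [p3]bacca
Step 11: δ(p3, b) = (p1, a, R) → a[p1]acca
Step 12: δ(p1, a) = (p2, b, L) → [p2]abcca
Step 13: δ(p2, a) = (p3, c, L) → [p3]□cbcca
Step 14: δ(p3, □) = (pR, c, R) → c[pR]cbcca

The machine reaches the reject state pR and halts.

Final tape (ignoring leading/trailing blanks): ccbcca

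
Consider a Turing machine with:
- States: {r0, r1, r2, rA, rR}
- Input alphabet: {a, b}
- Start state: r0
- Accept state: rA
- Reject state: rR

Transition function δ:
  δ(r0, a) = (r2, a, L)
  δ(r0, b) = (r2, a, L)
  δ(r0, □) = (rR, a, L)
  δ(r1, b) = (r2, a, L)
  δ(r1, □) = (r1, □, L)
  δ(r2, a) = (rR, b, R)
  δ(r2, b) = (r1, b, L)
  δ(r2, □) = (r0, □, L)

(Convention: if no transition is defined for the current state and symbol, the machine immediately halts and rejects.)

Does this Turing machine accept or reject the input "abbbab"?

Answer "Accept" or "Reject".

Execution trace:
Initial: [r0]abbbab
Step 1: δ(r0, a) = (r2, a, L) → [r2]□abbbab
Step 2: δ(r2, □) = (r0, □, L) → [r0]□□abbbab
Step 3: δ(r0, □) = (rR, a, L) → [rR]□a□abbbab

The machine reaches the reject state rR and halts.

Answer: Reject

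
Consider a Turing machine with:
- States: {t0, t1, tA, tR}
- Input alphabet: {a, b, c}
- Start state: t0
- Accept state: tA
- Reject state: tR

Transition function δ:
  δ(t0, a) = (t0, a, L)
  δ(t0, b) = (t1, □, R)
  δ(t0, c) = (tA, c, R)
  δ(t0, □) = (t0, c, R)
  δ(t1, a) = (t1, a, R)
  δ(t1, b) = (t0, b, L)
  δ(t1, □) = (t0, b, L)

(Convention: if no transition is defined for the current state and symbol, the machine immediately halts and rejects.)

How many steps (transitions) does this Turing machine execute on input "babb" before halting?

Execution trace:
Initial: [t0]babb
Step 1: δ(t0, b) = (t1, □, R) → □[t1]abb
Step 2: δ(t1, a) = (t1, a, R) → □a[t1]bb
Step 3: δ(t1, b) = (t0, b, L) → □[t0]abb
Step 4: δ(t0, a) = (t0, a, L) → [t0]□abb
Step 5: δ(t0, □) = (t0, c, R) → c[t0]abb
Step 6: δ(t0, a) = (t0, a, L) → [t0]cabb
Step 7: δ(t0, c) = (tA, c, R) → c[tA]abb

The machine reaches the accept state tA and halts.

The machine executed 7 steps before halting.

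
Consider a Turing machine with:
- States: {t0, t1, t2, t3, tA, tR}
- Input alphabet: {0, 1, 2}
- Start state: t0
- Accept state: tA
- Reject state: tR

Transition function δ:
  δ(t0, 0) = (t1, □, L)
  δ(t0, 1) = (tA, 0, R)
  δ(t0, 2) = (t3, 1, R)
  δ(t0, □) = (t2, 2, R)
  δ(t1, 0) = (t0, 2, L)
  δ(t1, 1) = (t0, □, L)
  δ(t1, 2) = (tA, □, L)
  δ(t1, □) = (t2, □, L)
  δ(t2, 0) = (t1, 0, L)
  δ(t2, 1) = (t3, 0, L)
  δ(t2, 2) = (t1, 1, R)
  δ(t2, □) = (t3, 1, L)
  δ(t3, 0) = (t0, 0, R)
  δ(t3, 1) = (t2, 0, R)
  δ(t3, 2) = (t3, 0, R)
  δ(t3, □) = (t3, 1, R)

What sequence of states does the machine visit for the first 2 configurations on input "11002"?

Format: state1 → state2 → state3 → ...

Execution trace:
Initial: [t0]11002
Step 1: δ(t0, 1) = (tA, 0, R) → 0[tA]1002

The machine reaches the accept state tA and halts.

State sequence: t0 → tA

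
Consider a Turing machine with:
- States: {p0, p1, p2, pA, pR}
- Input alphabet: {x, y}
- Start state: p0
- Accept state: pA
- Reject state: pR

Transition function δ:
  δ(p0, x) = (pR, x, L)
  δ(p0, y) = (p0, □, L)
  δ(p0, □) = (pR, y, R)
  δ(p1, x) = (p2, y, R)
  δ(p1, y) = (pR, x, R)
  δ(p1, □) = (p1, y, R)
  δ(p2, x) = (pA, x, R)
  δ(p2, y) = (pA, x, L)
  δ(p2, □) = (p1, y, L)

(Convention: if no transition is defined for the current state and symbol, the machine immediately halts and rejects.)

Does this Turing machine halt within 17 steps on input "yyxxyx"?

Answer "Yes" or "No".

Execution trace:
Initial: [p0]yyxxyx
Step 1: δ(p0, y) = (p0, □, L) → [p0]□□yxxyx
Step 2: δ(p0, □) = (pR, y, R) → y[pR]□yxxyx

The machine reaches the reject state pR and halts.
The machine halted after 2 steps (within the 17-step bound).

Answer: Yes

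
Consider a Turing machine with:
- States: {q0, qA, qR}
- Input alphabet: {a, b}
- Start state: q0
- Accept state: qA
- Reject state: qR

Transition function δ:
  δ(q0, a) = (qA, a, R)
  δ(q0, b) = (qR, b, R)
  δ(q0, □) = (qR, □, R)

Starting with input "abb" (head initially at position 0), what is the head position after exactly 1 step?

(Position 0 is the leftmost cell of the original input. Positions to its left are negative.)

Execution trace (head position shown):
Step 0: [q0]abb  (head at position 0)
Step 1: move right → a[qA]bb  (head at position 1)

After 1 step, the head is at position 1.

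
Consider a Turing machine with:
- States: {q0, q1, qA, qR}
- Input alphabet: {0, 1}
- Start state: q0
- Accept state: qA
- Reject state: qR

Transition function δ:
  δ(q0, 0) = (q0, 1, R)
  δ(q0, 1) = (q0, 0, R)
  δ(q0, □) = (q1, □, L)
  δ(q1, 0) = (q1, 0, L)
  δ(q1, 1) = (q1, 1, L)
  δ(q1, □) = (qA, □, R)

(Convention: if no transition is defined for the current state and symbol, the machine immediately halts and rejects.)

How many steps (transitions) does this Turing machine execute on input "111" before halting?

Execution trace:
Initial: [q0]111
Step 1: δ(q0, 1) = (q0, 0, R) → 0[q0]11
Step 2: δ(q0, 1) = (q0, 0, R) → 00[q0]1
Step 3: δ(q0, 1) = (q0, 0, R) → 000[q0]□
Step 4: δ(q0, □) = (q1, □, L) → 00[q1]0□
Step 5: δ(q1, 0) = (q1, 0, L) → 0[q1]00□
Step 6: δ(q1, 0) = (q1, 0, L) → [q1]000□
Step 7: δ(q1, 0) = (q1, 0, L) → [q1]□000□
Step 8: δ(q1, □) = (qA, □, R) → □[qA]000□

The machine reaches the accept state qA and halts.

The machine executed 8 steps before halting.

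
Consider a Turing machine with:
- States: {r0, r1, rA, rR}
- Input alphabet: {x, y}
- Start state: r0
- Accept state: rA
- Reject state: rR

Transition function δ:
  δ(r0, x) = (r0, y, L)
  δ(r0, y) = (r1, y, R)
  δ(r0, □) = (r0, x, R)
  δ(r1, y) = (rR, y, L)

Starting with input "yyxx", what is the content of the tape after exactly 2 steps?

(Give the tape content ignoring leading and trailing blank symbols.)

Execution trace:
Initial: [r0]yyxx
Step 1: δ(r0, y) = (r1, y, R) → y[r1]yxx
Step 2: δ(r1, y) = (rR, y, L) → [rR]yyxx

The machine reaches the reject state rR and halts.

After 2 steps, the tape (ignoring leading/trailing blanks) is: yyxx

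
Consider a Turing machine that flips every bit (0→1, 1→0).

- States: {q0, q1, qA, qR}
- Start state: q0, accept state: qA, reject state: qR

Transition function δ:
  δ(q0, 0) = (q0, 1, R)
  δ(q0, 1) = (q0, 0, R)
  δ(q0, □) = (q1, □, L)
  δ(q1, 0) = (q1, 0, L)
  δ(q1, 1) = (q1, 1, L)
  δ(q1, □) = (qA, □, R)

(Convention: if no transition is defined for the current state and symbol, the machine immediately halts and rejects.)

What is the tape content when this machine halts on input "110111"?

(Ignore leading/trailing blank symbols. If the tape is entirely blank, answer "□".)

Execution trace:
Initial: [q0]110111
Step 1: δ(q0, 1) = (q0, 0, R) → 0[q0]10111
Step 2: δ(q0, 1) = (q0, 0, R) → 00[q0]0111
Step 3: δ(q0, 0) = (q0, 1, R) → 001[q0]111
Step 4: δ(q0, 1) = (q0, 0, R) → 0010[q0]11
Step 5: δ(q0, 1) = (q0, 0, R) → 00100[q0]1
Step 6: δ(q0, 1) = (q0, 0, R) → 001000[q0]□
Step 7: δ(q0, □) = (q1, □, L) → 00100[q1]0□
Step 8: δ(q1, 0) = (q1, 0, L) → 0010[q1]00□
Step 9: δ(q1, 0) = (q1, 0, L) → 001[q1]000□
Step 10: δ(q1, 0) = (q1, 0, L) → 00[q1]1000□
Step 11: δ(q1, 1) = (q1, 1, L) → 0[q1]01000□
Step 12: δ(q1, 0) = (q1, 0, L) → [q1]001000□
Step 13: δ(q1, 0) = (q1, 0, L) → [q1]□001000□
Step 14: δ(q1, □) = (qA, □, R) → □[qA]001000□

The machine reaches the accept state qA and halts.

Final tape (ignoring leading/trailing blanks): 001000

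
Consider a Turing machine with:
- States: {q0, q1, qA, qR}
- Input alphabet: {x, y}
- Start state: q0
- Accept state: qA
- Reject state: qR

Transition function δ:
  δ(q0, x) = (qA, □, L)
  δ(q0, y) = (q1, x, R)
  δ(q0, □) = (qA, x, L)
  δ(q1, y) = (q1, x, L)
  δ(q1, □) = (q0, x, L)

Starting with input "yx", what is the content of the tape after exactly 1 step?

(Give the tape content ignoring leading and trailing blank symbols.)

Execution trace:
Initial: [q0]yx
Step 1: δ(q0, y) = (q1, x, R) → x[q1]x

No transition is defined for δ(q1, x). By convention the machine halts and rejects.

After 1 step, the tape (ignoring leading/trailing blanks) is: xx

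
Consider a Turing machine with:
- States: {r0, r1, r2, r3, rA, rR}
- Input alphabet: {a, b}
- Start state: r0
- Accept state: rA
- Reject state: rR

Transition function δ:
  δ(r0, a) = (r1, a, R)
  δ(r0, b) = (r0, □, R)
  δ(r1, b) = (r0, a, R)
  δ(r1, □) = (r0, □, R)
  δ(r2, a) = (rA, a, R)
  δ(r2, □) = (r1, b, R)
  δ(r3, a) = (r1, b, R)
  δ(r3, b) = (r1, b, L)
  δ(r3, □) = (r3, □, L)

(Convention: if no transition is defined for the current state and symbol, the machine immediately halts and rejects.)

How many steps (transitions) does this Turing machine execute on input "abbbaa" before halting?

Execution trace:
Initial: [r0]abbbaa
Step 1: δ(r0, a) = (r1, a, R) → a[r1]bbbaa
Step 2: δ(r1, b) = (r0, a, R) → aa[r0]bbaa
Step 3: δ(r0, b) = (r0, □, R) → aa□[r0]baa
Step 4: δ(r0, b) = (r0, □, R) → aa□□[r0]aa
Step 5: δ(r0, a) = (r1, a, R) → aa□□a[r1]a

No transition is defined for δ(r1, a). By convention the machine halts and rejects.

The machine executed 5 steps before halting.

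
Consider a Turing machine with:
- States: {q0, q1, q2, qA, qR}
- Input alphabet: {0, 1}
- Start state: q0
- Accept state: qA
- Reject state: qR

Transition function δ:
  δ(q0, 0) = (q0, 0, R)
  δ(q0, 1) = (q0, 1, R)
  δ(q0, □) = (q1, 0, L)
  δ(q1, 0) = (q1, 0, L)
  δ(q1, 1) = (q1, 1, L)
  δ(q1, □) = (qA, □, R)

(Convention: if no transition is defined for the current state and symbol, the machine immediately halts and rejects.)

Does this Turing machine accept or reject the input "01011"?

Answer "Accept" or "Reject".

Execution trace:
Initial: [q0]01011
Step 1: δ(q0, 0) = (q0, 0, R) → 0[q0]1011
Step 2: δ(q0, 1) = (q0, 1, R) → 01[q0]011
Step 3: δ(q0, 0) = (q0, 0, R) → 010[q0]11
Step 4: δ(q0, 1) = (q0, 1, R) → 0101[q0]1
Step 5: δ(q0, 1) = (q0, 1, R) → 01011[q0]□
Step 6: δ(q0, □) = (q1, 0, L) → 0101[q1]10
Step 7: δ(q1, 1) = (q1, 1, L) → 010[q1]110
Step 8: δ(q1, 1) = (q1, 1, L) → 01[q1]0110
Step 9: δ(q1, 0) = (q1, 0, L) → 0[q1]10110
Step 10: δ(q1, 1) = (q1, 1, L) → [q1]010110
Step 11: δ(q1, 0) = (q1, 0, L) → [q1]□010110
Step 12: δ(q1, □) = (qA, □, R) → □[qA]010110

The machine reaches the accept state qA and halts.

Answer: Accept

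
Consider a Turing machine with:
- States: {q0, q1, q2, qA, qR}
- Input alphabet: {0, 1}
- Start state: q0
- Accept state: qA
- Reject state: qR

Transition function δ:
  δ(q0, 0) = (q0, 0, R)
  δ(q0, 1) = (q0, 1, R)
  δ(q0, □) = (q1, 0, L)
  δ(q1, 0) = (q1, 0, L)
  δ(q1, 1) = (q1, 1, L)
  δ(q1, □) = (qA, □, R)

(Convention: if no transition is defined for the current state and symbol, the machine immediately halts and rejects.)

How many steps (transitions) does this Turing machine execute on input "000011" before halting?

Execution trace:
Initial: [q0]000011
Step 1: δ(q0, 0) = (q0, 0, R) → 0[q0]00011
Step 2: δ(q0, 0) = (q0, 0, R) → 00[q0]0011
Step 3: δ(q0, 0) = (q0, 0, R) → 000[q0]011
Step 4: δ(q0, 0) = (q0, 0, R) → 0000[q0]11
Step 5: δ(q0, 1) = (q0, 1, R) → 00001[q0]1
Step 6: δ(q0, 1) = (q0, 1, R) → 000011[q0]□
Step 7: δ(q0, □) = (q1, 0, L) → 00001[q1]10
Step 8: δ(q1, 1) = (q1, 1, L) → 0000[q1]110
Step 9: δ(q1, 1) = (q1, 1, L) → 000[q1]0110
Step 10: δ(q1, 0) = (q1, 0, L) → 00[q1]00110
Step 11: δ(q1, 0) = (q1, 0, L) → 0[q1]000110
Step 12: δ(q1, 0) = (q1, 0, L) → [q1]0000110
Step 13: δ(q1, 0) = (q1, 0, L) → [q1]□0000110
Step 14: δ(q1, □) = (qA, □, R) → □[qA]0000110

The machine reaches the accept state qA and halts.

The machine executed 14 steps before halting.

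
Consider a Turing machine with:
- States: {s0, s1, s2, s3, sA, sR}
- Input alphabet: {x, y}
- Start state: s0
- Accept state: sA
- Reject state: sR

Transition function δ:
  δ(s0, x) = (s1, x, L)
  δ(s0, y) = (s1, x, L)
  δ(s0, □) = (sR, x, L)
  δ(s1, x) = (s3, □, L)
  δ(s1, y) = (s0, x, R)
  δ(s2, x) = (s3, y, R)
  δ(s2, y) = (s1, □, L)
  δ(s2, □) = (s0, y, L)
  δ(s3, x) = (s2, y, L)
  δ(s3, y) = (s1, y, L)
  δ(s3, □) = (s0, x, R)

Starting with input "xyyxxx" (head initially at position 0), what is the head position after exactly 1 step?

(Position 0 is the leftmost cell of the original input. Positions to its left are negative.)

Execution trace (head position shown):
Step 0: [s0]xyyxxx  (head at position 0)
Step 1: move left → [s1]□xyyxxx  (head at position -1)

After 1 step, the head is at position -1.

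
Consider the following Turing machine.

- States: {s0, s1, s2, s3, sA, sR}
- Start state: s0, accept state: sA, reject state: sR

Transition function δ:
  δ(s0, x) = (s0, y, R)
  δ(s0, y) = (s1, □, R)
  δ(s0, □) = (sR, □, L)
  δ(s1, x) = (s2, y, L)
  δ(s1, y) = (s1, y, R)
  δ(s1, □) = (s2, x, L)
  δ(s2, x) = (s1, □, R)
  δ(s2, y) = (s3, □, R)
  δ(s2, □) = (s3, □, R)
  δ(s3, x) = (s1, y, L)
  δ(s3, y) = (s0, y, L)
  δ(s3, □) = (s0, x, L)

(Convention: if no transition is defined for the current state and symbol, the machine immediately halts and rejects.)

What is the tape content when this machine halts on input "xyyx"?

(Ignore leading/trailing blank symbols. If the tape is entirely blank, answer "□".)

Execution trace:
Initial: [s0]xyyx
Step 1: δ(s0, x) = (s0, y, R) → y[s0]yyx
Step 2: δ(s0, y) = (s1, □, R) → y□[s1]yx
Step 3: δ(s1, y) = (s1, y, R) → y□y[s1]x
Step 4: δ(s1, x) = (s2, y, L) → y□[s2]yy
Step 5: δ(s2, y) = (s3, □, R) → y□□[s3]y
Step 6: δ(s3, y) = (s0, y, L) → y□[s0]□y
Step 7: δ(s0, □) = (sR, □, L) → y[sR]□□y

The machine reaches the reject state sR and halts.

Final tape (ignoring leading/trailing blanks): y□□y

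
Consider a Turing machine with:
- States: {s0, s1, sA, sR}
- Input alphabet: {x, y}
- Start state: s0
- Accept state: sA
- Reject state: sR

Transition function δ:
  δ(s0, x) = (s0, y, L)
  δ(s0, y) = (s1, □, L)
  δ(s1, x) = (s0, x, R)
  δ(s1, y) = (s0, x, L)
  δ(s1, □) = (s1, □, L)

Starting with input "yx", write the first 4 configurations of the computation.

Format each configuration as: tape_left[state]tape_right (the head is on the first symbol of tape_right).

Transitions applied:
Step 1: δ(s0, y) = (s1, □, L)
Step 2: δ(s1, □) = (s1, □, L)
Step 3: δ(s1, □) = (s1, □, L)

The first 4 configurations are:
[s0]yx ⊢ [s1]□□x ⊢ [s1]□□□x ⊢ [s1]□□□□x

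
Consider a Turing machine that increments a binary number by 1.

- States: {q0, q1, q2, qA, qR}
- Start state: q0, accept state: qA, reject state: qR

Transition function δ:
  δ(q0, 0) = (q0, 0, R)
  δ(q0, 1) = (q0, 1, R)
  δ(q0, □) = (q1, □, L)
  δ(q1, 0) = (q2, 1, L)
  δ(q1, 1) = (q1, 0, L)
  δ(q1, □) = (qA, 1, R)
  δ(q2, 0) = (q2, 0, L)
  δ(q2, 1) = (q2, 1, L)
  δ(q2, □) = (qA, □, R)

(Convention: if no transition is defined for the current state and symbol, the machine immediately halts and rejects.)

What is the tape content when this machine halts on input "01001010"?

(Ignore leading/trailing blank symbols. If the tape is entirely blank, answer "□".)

Execution trace:
Initial: [q0]01001010
Step 1: δ(q0, 0) = (q0, 0, R) → 0[q0]1001010
Step 2: δ(q0, 1) = (q0, 1, R) → 01[q0]001010
Step 3: δ(q0, 0) = (q0, 0, R) → 010[q0]01010
Step 4: δ(q0, 0) = (q0, 0, R) → 0100[q0]1010
Step 5: δ(q0, 1) = (q0, 1, R) → 01001[q0]010
Step 6: δ(q0, 0) = (q0, 0, R) → 010010[q0]10
Step 7: δ(q0, 1) = (q0, 1, R) → 0100101[q0]0
Step 8: δ(q0, 0) = (q0, 0, R) → 01001010[q0]□
Step 9: δ(q0, □) = (q1, □, L) → 0100101[q1]0□
Step 10: δ(q1, 0) = (q2, 1, L) → 010010[q2]11□
Step 11: δ(q2, 1) = (q2, 1, L) → 01001[q2]011□
Step 12: δ(q2, 0) = (q2, 0, L) → 0100[q2]1011□
Step 13: δ(q2, 1) = (q2, 1, L) → 010[q2]01011□
Step 14: δ(q2, 0) = (q2, 0, L) → 01[q2]001011□
Step 15: δ(q2, 0) = (q2, 0, L) → 0[q2]1001011□
Step 16: δ(q2, 1) = (q2, 1, L) → [q2]01001011□
Step 17: δ(q2, 0) = (q2, 0, L) → [q2]□01001011□
Step 18: δ(q2, □) = (qA, □, R) → □[qA]01001011□

The machine reaches the accept state qA and halts.

Final tape (ignoring leading/trailing blanks): 01001011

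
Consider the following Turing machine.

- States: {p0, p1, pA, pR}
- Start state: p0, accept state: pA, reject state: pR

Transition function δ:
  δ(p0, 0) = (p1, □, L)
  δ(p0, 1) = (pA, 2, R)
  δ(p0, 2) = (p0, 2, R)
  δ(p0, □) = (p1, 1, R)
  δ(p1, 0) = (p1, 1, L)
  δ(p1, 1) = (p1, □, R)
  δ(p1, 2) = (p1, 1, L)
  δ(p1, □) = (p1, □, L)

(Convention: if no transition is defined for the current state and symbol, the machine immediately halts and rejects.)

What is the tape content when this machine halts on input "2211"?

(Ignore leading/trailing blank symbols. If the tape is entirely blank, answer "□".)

Execution trace:
Initial: [p0]2211
Step 1: δ(p0, 2) = (p0, 2, R) → 2[p0]211
Step 2: δ(p0, 2) = (p0, 2, R) → 22[p0]11
Step 3: δ(p0, 1) = (pA, 2, R) → 222[pA]1

The machine reaches the accept state pA and halts.

Final tape (ignoring leading/trailing blanks): 2221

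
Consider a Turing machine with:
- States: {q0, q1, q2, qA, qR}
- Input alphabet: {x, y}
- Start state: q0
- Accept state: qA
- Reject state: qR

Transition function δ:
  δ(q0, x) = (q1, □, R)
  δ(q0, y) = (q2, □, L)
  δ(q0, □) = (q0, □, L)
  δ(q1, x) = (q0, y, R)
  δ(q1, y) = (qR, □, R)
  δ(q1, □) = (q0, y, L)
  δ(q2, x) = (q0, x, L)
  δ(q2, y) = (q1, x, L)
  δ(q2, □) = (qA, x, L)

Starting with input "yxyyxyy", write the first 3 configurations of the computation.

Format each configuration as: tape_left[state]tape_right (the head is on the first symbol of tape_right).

Transitions applied:
Step 1: δ(q0, y) = (q2, □, L)
Step 2: δ(q2, □) = (qA, x, L)

The first 3 configurations are:
[q0]yxyyxyy ⊢ [q2]□□xyyxyy ⊢ [qA]□x□xyyxyy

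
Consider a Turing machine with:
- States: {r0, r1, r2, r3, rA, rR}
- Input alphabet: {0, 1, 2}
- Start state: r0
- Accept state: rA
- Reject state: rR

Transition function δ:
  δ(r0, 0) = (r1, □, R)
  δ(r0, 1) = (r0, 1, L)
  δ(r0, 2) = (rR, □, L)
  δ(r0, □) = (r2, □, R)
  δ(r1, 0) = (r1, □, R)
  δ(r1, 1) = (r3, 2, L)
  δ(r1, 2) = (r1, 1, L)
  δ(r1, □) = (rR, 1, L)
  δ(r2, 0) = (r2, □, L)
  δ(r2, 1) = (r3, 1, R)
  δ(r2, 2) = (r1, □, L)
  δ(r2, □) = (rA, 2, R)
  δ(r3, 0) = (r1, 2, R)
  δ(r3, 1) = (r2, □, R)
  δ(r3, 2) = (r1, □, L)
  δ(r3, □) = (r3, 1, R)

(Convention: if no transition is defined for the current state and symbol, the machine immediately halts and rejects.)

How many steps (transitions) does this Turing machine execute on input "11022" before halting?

Execution trace:
Initial: [r0]11022
Step 1: δ(r0, 1) = (r0, 1, L) → [r0]□11022
Step 2: δ(r0, □) = (r2, □, R) → □[r2]11022
Step 3: δ(r2, 1) = (r3, 1, R) → □1[r3]1022
Step 4: δ(r3, 1) = (r2, □, R) → □1□[r2]022
Step 5: δ(r2, 0) = (r2, □, L) → □1[r2]□□22
Step 6: δ(r2, □) = (rA, 2, R) → □12[rA]□22

The machine reaches the accept state rA and halts.

The machine executed 6 steps before halting.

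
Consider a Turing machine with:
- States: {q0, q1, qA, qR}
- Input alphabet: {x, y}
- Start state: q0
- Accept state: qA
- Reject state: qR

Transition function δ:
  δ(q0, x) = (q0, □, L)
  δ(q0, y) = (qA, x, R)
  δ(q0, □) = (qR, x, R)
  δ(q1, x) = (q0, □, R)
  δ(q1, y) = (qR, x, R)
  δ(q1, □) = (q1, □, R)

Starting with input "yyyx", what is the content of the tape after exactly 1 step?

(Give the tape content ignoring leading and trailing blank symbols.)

Execution trace:
Initial: [q0]yyyx
Step 1: δ(q0, y) = (qA, x, R) → x[qA]yyx

The machine reaches the accept state qA and halts.

After 1 step, the tape (ignoring leading/trailing blanks) is: xyyx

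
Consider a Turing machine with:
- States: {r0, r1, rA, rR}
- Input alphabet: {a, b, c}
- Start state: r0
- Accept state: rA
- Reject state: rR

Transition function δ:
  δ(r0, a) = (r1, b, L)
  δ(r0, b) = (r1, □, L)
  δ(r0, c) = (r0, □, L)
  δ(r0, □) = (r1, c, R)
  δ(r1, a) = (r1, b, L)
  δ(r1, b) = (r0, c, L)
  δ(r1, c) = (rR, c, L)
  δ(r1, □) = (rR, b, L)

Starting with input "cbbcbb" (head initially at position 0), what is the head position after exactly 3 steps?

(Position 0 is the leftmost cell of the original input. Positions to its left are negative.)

Execution trace (head position shown):
Step 0: [r0]cbbcbb  (head at position 0)
Step 1: move left → [r0]□□bbcbb  (head at position -1)
Step 2: move right → c[r1]□bbcbb  (head at position 0)
Step 3: move left → [rR]cbbbcbb  (head at position -1)

After 3 steps, the head is at position -1.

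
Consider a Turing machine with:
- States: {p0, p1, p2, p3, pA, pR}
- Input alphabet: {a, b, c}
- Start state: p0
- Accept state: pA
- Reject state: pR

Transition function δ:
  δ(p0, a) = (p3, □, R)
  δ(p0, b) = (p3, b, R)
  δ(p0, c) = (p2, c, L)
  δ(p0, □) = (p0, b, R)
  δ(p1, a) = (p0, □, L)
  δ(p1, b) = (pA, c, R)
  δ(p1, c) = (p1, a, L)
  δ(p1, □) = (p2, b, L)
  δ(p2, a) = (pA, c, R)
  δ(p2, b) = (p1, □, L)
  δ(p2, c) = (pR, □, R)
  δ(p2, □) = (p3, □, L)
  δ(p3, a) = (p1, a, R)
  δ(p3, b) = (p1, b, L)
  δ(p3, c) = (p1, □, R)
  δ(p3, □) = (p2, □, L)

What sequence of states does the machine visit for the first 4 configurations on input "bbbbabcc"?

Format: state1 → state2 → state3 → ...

Execution trace:
Initial: [p0]bbbbabcc
Step 1: δ(p0, b) = (p3, b, R) → b[p3]bbbabcc
Step 2: δ(p3, b) = (p1, b, L) → [p1]bbbbabcc
Step 3: δ(p1, b) = (pA, c, R) → c[pA]bbbabcc

The machine reaches the accept state pA and halts.

State sequence: p0 → p3 → p1 → pA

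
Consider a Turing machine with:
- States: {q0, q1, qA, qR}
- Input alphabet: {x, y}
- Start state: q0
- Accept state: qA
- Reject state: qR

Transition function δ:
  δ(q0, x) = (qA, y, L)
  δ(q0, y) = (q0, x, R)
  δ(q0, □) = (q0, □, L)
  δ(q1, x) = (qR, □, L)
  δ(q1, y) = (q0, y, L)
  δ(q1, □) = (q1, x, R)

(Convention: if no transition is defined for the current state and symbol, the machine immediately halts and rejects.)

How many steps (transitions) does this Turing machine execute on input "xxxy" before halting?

Execution trace:
Initial: [q0]xxxy
Step 1: δ(q0, x) = (qA, y, L) → [qA]□yxxy

The machine reaches the accept state qA and halts.

The machine executed 1 step before halting.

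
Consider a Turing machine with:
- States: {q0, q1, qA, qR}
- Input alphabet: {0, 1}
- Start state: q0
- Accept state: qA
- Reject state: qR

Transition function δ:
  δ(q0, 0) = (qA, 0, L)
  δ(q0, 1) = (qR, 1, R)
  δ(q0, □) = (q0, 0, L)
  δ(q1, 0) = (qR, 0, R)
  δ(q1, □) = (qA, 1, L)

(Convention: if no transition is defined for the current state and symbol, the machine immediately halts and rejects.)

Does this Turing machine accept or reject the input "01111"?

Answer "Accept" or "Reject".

Execution trace:
Initial: [q0]01111
Step 1: δ(q0, 0) = (qA, 0, L) → [qA]□01111

The machine reaches the accept state qA and halts.

Answer: Accept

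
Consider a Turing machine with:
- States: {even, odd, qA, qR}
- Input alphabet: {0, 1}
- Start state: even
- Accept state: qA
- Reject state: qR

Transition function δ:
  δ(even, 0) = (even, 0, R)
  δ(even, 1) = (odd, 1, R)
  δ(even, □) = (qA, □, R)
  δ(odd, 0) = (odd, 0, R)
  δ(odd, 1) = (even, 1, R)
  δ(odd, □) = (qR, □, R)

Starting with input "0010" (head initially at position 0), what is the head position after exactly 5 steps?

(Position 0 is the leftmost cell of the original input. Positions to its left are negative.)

Execution trace (head position shown):
Step 0: [even]0010  (head at position 0)
Step 1: move right → 0[even]010  (head at position 1)
Step 2: move right → 00[even]10  (head at position 2)
Step 3: move right → 001[odd]0  (head at position 3)
Step 4: move right → 0010[odd]□  (head at position 4)
Step 5: move right → 0010□[qR]□  (head at position 5)

After 5 steps, the head is at position 5.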